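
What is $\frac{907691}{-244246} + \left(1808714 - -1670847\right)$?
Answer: $\frac{849867948315}{244246} \approx 3.4796 \cdot 10^{6}$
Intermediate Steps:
$\frac{907691}{-244246} + \left(1808714 - -1670847\right) = 907691 \left(- \frac{1}{244246}\right) + \left(1808714 + 1670847\right) = - \frac{907691}{244246} + 3479561 = \frac{849867948315}{244246}$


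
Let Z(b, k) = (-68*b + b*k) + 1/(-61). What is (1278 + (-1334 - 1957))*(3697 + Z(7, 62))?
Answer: -7357482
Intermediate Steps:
Z(b, k) = -1/61 - 68*b + b*k (Z(b, k) = (-68*b + b*k) - 1/61 = -1/61 - 68*b + b*k)
(1278 + (-1334 - 1957))*(3697 + Z(7, 62)) = (1278 + (-1334 - 1957))*(3697 + (-1/61 - 68*7 + 7*62)) = (1278 - 3291)*(3697 + (-1/61 - 476 + 434)) = -2013*(3697 - 2563/61) = -2013*222954/61 = -7357482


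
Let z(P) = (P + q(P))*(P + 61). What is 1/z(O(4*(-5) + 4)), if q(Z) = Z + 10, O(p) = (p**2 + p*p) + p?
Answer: 1/558114 ≈ 1.7917e-6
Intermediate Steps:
O(p) = p + 2*p**2 (O(p) = (p**2 + p**2) + p = 2*p**2 + p = p + 2*p**2)
q(Z) = 10 + Z
z(P) = (10 + 2*P)*(61 + P) (z(P) = (P + (10 + P))*(P + 61) = (10 + 2*P)*(61 + P))
1/z(O(4*(-5) + 4)) = 1/(610 + 2*((4*(-5) + 4)*(1 + 2*(4*(-5) + 4)))**2 + 132*((4*(-5) + 4)*(1 + 2*(4*(-5) + 4)))) = 1/(610 + 2*((-20 + 4)*(1 + 2*(-20 + 4)))**2 + 132*((-20 + 4)*(1 + 2*(-20 + 4)))) = 1/(610 + 2*(-16*(1 + 2*(-16)))**2 + 132*(-16*(1 + 2*(-16)))) = 1/(610 + 2*(-16*(1 - 32))**2 + 132*(-16*(1 - 32))) = 1/(610 + 2*(-16*(-31))**2 + 132*(-16*(-31))) = 1/(610 + 2*496**2 + 132*496) = 1/(610 + 2*246016 + 65472) = 1/(610 + 492032 + 65472) = 1/558114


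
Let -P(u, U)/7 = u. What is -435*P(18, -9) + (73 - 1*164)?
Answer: 54719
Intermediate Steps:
P(u, U) = -7*u
-435*P(18, -9) + (73 - 1*164) = -(-3045)*18 + (73 - 1*164) = -435*(-126) + (73 - 164) = 54810 - 91 = 54719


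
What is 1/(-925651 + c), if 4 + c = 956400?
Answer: 1/30745 ≈ 3.2526e-5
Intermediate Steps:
c = 956396 (c = -4 + 956400 = 956396)
1/(-925651 + c) = 1/(-925651 + 956396) = 1/30745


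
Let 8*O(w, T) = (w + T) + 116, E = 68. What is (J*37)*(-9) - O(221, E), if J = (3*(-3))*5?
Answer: 119475/8 ≈ 14934.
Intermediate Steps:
J = -45 (J = -9*5 = -45)
O(w, T) = 29/2 + T/8 + w/8 (O(w, T) = ((w + T) + 116)/8 = ((T + w) + 116)/8 = (116 + T + w)/8 = 29/2 + T/8 + w/8)
(J*37)*(-9) - O(221, E) = -45*37*(-9) - (29/2 + (⅛)*68 + (⅛)*221) = -1665*(-9) - (29/2 + 17/2 + 221/8) = 14985 - 1*405/8 = 14985 - 405/8 = 119475/8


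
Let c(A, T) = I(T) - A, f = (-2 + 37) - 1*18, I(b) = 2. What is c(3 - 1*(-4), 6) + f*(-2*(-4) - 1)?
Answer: 114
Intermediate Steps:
f = 17 (f = 35 - 18 = 17)
c(A, T) = 2 - A
c(3 - 1*(-4), 6) + f*(-2*(-4) - 1) = (2 - (3 - 1*(-4))) + 17*(-2*(-4) - 1) = (2 - (3 + 4)) + 17*(8 - 1) = (2 - 1*7) + 17*7 = (2 - 7) + 119 = -5 + 119 = 114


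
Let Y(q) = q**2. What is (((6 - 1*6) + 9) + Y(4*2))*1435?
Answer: 104755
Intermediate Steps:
(((6 - 1*6) + 9) + Y(4*2))*1435 = (((6 - 1*6) + 9) + (4*2)**2)*1435 = (((6 - 6) + 9) + 8**2)*1435 = ((0 + 9) + 64)*1435 = (9 + 64)*1435 = 73*1435 = 104755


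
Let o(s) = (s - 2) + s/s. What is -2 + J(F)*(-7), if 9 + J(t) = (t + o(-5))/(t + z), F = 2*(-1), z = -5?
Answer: 53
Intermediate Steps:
F = -2
o(s) = -1 + s (o(s) = (-2 + s) + 1 = -1 + s)
J(t) = -9 + (-6 + t)/(-5 + t) (J(t) = -9 + (t + (-1 - 5))/(t - 5) = -9 + (t - 6)/(-5 + t) = -9 + (-6 + t)/(-5 + t))
-2 + J(F)*(-7) = -2 + ((39 - 8*(-2))/(-5 - 2))*(-7) = -2 + ((39 + 16)/(-7))*(-7) = -2 - 1/7*55*(-7) = -2 - 55/7*(-7) = -2 + 55 = 53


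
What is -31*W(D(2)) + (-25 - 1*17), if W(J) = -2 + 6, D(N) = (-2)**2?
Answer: -166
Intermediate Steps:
D(N) = 4
W(J) = 4
-31*W(D(2)) + (-25 - 1*17) = -31*4 + (-25 - 1*17) = -124 + (-25 - 17) = -124 - 42 = -166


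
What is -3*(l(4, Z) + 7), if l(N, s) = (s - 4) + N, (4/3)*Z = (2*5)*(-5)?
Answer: 183/2 ≈ 91.500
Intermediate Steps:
Z = -75/2 (Z = 3*((2*5)*(-5))/4 = 3*(10*(-5))/4 = (¾)*(-50) = -75/2 ≈ -37.500)
l(N, s) = -4 + N + s (l(N, s) = (-4 + s) + N = -4 + N + s)
-3*(l(4, Z) + 7) = -3*((-4 + 4 - 75/2) + 7) = -3*(-75/2 + 7) = -3*(-61/2) = 183/2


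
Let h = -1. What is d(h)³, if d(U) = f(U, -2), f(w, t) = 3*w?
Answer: -27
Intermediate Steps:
d(U) = 3*U
d(h)³ = (3*(-1))³ = (-3)³ = -27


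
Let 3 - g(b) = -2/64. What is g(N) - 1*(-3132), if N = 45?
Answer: 100321/32 ≈ 3135.0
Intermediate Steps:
g(b) = 97/32 (g(b) = 3 - (-2)/64 = 3 - 1*(-1/32) = 3 + 1/32 = 97/32)
g(N) - 1*(-3132) = 97/32 - 1*(-3132) = 97/32 + 3132 = 100321/32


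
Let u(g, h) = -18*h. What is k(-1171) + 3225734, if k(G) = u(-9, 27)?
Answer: 3225248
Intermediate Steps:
k(G) = -486 (k(G) = -18*27 = -486)
k(-1171) + 3225734 = -486 + 3225734 = 3225248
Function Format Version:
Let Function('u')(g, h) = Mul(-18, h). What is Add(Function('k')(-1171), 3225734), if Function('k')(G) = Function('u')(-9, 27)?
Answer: 3225248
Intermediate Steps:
Function('k')(G) = -486 (Function('k')(G) = Mul(-18, 27) = -486)
Add(Function('k')(-1171), 3225734) = Add(-486, 3225734) = 3225248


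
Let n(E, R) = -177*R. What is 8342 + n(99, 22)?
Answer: 4448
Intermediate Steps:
8342 + n(99, 22) = 8342 - 177*22 = 8342 - 3894 = 4448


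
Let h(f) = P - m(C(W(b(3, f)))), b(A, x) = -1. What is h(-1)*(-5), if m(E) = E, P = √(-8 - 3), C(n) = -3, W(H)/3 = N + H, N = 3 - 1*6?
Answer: -15 - 5*I*√11 ≈ -15.0 - 16.583*I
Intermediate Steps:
N = -3 (N = 3 - 6 = -3)
W(H) = -9 + 3*H (W(H) = 3*(-3 + H) = -9 + 3*H)
P = I*√11 (P = √(-11) = I*√11 ≈ 3.3166*I)
h(f) = 3 + I*√11 (h(f) = I*√11 - 1*(-3) = I*√11 + 3 = 3 + I*√11)
h(-1)*(-5) = (3 + I*√11)*(-5) = -15 - 5*I*√11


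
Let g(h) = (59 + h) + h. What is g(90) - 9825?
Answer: -9586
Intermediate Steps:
g(h) = 59 + 2*h
g(90) - 9825 = (59 + 2*90) - 9825 = (59 + 180) - 9825 = 239 - 9825 = -9586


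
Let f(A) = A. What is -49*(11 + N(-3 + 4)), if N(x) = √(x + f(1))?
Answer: -539 - 49*√2 ≈ -608.30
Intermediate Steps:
N(x) = √(1 + x) (N(x) = √(x + 1) = √(1 + x))
-49*(11 + N(-3 + 4)) = -49*(11 + √(1 + (-3 + 4))) = -49*(11 + √(1 + 1)) = -49*(11 + √2) = -539 - 49*√2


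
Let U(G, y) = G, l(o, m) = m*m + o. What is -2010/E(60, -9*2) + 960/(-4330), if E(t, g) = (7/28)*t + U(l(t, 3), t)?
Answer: -146399/6062 ≈ -24.150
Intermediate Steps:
l(o, m) = o + m² (l(o, m) = m² + o = o + m²)
E(t, g) = 9 + 5*t/4 (E(t, g) = (7/28)*t + (t + 3²) = (7*(1/28))*t + (t + 9) = t/4 + (9 + t) = 9 + 5*t/4)
-2010/E(60, -9*2) + 960/(-4330) = -2010/(9 + (5/4)*60) + 960/(-4330) = -2010/(9 + 75) + 960*(-1/4330) = -2010/84 - 96/433 = -2010*1/84 - 96/433 = -335/14 - 96/433 = -146399/6062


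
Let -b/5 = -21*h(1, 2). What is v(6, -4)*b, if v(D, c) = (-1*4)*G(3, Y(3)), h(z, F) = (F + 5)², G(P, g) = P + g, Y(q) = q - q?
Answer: -61740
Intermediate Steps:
Y(q) = 0
h(z, F) = (5 + F)²
v(D, c) = -12 (v(D, c) = (-1*4)*(3 + 0) = -4*3 = -12)
b = 5145 (b = -(-105)*(5 + 2)² = -(-105)*7² = -(-105)*49 = -5*(-1029) = 5145)
v(6, -4)*b = -12*5145 = -61740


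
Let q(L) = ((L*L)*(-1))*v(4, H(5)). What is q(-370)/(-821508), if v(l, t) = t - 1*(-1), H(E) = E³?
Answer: 1437450/68459 ≈ 20.997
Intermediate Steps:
v(l, t) = 1 + t (v(l, t) = t + 1 = 1 + t)
q(L) = -126*L² (q(L) = ((L*L)*(-1))*(1 + 5³) = (L²*(-1))*(1 + 125) = -L²*126 = -126*L²)
q(-370)/(-821508) = -126*(-370)²/(-821508) = -126*136900*(-1/821508) = -17249400*(-1/821508) = 1437450/68459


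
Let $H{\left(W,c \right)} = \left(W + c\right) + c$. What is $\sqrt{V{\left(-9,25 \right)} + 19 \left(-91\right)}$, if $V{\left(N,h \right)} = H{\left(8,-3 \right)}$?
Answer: $i \sqrt{1727} \approx 41.557 i$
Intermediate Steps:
$H{\left(W,c \right)} = W + 2 c$
$V{\left(N,h \right)} = 2$ ($V{\left(N,h \right)} = 8 + 2 \left(-3\right) = 8 - 6 = 2$)
$\sqrt{V{\left(-9,25 \right)} + 19 \left(-91\right)} = \sqrt{2 + 19 \left(-91\right)} = \sqrt{2 - 1729} = \sqrt{-1727} = i \sqrt{1727}$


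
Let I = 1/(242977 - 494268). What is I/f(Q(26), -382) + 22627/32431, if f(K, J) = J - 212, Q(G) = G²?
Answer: 3377461137889/4840873342074 ≈ 0.69770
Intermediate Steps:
I = -1/251291 (I = 1/(-251291) = -1/251291 ≈ -3.9794e-6)
f(K, J) = -212 + J
I/f(Q(26), -382) + 22627/32431 = -1/(251291*(-212 - 382)) + 22627/32431 = -1/251291/(-594) + 22627*(1/32431) = -1/251291*(-1/594) + 22627/32431 = 1/149266854 + 22627/32431 = 3377461137889/4840873342074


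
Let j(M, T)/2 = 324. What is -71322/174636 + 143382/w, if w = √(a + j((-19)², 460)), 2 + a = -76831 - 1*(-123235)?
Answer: -11887/29106 + 71691*√1882/4705 ≈ 660.61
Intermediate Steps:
j(M, T) = 648 (j(M, T) = 2*324 = 648)
a = 46402 (a = -2 + (-76831 - 1*(-123235)) = -2 + (-76831 + 123235) = -2 + 46404 = 46402)
w = 5*√1882 (w = √(46402 + 648) = √47050 = 5*√1882 ≈ 216.91)
-71322/174636 + 143382/w = -71322/174636 + 143382/((5*√1882)) = -71322*1/174636 + 143382*(√1882/9410) = -11887/29106 + 71691*√1882/4705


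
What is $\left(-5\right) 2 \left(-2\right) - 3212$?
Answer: $-3192$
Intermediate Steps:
$\left(-5\right) 2 \left(-2\right) - 3212 = \left(-10\right) \left(-2\right) - 3212 = 20 - 3212 = -3192$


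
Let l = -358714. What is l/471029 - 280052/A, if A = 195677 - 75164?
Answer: -175142313790/56765117877 ≈ -3.0854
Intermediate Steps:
A = 120513
l/471029 - 280052/A = -358714/471029 - 280052/120513 = -175142313790/56765117877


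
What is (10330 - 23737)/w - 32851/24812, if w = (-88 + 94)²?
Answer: -6954940/18609 ≈ -373.74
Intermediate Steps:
w = 36 (w = 6² = 36)
(10330 - 23737)/w - 32851/24812 = (10330 - 23737)/36 - 32851/24812 = -13407*1/36 - 32851*1/24812 = -4469/12 - 32851/24812 = -6954940/18609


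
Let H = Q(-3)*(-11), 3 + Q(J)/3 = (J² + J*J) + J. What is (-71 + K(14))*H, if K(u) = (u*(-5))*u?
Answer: 416196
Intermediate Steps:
Q(J) = -9 + 3*J + 6*J² (Q(J) = -9 + 3*((J² + J*J) + J) = -9 + 3*((J² + J²) + J) = -9 + 3*(2*J² + J) = -9 + 3*(J + 2*J²) = -9 + (3*J + 6*J²) = -9 + 3*J + 6*J²)
K(u) = -5*u² (K(u) = (-5*u)*u = -5*u²)
H = -396 (H = (-9 + 3*(-3) + 6*(-3)²)*(-11) = (-9 - 9 + 6*9)*(-11) = (-9 - 9 + 54)*(-11) = 36*(-11) = -396)
(-71 + K(14))*H = (-71 - 5*14²)*(-396) = (-71 - 5*196)*(-396) = (-71 - 980)*(-396) = -1051*(-396) = 416196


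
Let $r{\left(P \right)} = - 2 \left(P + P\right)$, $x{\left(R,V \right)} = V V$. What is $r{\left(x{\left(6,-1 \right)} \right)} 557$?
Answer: $-2228$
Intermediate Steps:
$x{\left(R,V \right)} = V^{2}$
$r{\left(P \right)} = - 4 P$ ($r{\left(P \right)} = - 2 \cdot 2 P = - 4 P$)
$r{\left(x{\left(6,-1 \right)} \right)} 557 = - 4 \left(-1\right)^{2} \cdot 557 = \left(-4\right) 1 \cdot 557 = \left(-4\right) 557 = -2228$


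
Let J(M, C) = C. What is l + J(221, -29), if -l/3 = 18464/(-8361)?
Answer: -62359/2787 ≈ -22.375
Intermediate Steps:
l = 18464/2787 (l = -55392/(-8361) = -55392*(-1)/8361 = -3*(-18464/8361) = 18464/2787 ≈ 6.6250)
l + J(221, -29) = 18464/2787 - 29 = -62359/2787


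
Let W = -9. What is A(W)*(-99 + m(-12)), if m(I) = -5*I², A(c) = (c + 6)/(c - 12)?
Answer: -117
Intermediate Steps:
A(c) = (6 + c)/(-12 + c)
A(W)*(-99 + m(-12)) = ((6 - 9)/(-12 - 9))*(-99 - 5*(-12)²) = (-3/(-21))*(-99 - 5*144) = (-1/21*(-3))*(-99 - 720) = (⅐)*(-819) = -117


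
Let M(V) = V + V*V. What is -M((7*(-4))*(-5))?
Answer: -19740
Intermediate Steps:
M(V) = V + V²
-M((7*(-4))*(-5)) = -(7*(-4))*(-5)*(1 + (7*(-4))*(-5)) = -(-28*(-5))*(1 - 28*(-5)) = -140*(1 + 140) = -140*141 = -1*19740 = -19740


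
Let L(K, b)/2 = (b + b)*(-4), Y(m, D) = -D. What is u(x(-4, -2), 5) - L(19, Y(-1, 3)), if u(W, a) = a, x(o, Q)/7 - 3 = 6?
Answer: -43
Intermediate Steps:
x(o, Q) = 63 (x(o, Q) = 21 + 7*6 = 21 + 42 = 63)
L(K, b) = -16*b (L(K, b) = 2*((b + b)*(-4)) = 2*((2*b)*(-4)) = 2*(-8*b) = -16*b)
u(x(-4, -2), 5) - L(19, Y(-1, 3)) = 5 - (-16)*(-1*3) = 5 - (-16)*(-3) = 5 - 1*48 = 5 - 48 = -43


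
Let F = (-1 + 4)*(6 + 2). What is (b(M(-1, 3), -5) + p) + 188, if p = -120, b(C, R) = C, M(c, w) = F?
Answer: 92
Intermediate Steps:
F = 24 (F = 3*8 = 24)
M(c, w) = 24
(b(M(-1, 3), -5) + p) + 188 = (24 - 120) + 188 = -96 + 188 = 92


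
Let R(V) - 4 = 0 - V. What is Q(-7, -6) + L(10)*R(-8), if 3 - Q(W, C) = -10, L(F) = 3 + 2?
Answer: 73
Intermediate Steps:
R(V) = 4 - V (R(V) = 4 + (0 - V) = 4 - V)
L(F) = 5
Q(W, C) = 13 (Q(W, C) = 3 - 1*(-10) = 3 + 10 = 13)
Q(-7, -6) + L(10)*R(-8) = 13 + 5*(4 - 1*(-8)) = 13 + 5*(4 + 8) = 13 + 5*12 = 13 + 60 = 73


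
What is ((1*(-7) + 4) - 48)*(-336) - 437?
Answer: 16699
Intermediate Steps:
((1*(-7) + 4) - 48)*(-336) - 437 = ((-7 + 4) - 48)*(-336) - 437 = (-3 - 48)*(-336) - 437 = -51*(-336) - 437 = 17136 - 437 = 16699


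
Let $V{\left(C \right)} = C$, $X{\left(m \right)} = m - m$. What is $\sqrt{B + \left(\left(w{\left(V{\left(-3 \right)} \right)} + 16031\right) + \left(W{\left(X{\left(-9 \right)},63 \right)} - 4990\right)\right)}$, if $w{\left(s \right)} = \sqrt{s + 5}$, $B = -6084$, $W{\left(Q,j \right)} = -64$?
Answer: $\sqrt{4893 + \sqrt{2}} \approx 69.96$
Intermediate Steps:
$X{\left(m \right)} = 0$
$w{\left(s \right)} = \sqrt{5 + s}$
$\sqrt{B + \left(\left(w{\left(V{\left(-3 \right)} \right)} + 16031\right) + \left(W{\left(X{\left(-9 \right)},63 \right)} - 4990\right)\right)} = \sqrt{-6084 + \left(\left(\sqrt{5 - 3} + 16031\right) - 5054\right)} = \sqrt{-6084 + \left(\left(\sqrt{2} + 16031\right) - 5054\right)} = \sqrt{-6084 + \left(\left(16031 + \sqrt{2}\right) - 5054\right)} = \sqrt{-6084 + \left(10977 + \sqrt{2}\right)} = \sqrt{4893 + \sqrt{2}}$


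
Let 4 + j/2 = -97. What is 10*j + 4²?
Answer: -2004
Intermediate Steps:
j = -202 (j = -8 + 2*(-97) = -8 - 194 = -202)
10*j + 4² = 10*(-202) + 4² = -2020 + 16 = -2004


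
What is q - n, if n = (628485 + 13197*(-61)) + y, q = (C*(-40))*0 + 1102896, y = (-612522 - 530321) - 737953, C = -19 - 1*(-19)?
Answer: 3160224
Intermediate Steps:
C = 0 (C = -19 + 19 = 0)
y = -1880796 (y = -1142843 - 737953 = -1880796)
q = 1102896 (q = (0*(-40))*0 + 1102896 = 0*0 + 1102896 = 0 + 1102896 = 1102896)
n = -2057328 (n = (628485 + 13197*(-61)) - 1880796 = (628485 - 805017) - 1880796 = -176532 - 1880796 = -2057328)
q - n = 1102896 - 1*(-2057328) = 1102896 + 2057328 = 3160224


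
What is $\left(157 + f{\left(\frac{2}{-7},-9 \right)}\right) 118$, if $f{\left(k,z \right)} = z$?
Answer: $17464$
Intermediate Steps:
$\left(157 + f{\left(\frac{2}{-7},-9 \right)}\right) 118 = \left(157 - 9\right) 118 = 148 \cdot 118 = 17464$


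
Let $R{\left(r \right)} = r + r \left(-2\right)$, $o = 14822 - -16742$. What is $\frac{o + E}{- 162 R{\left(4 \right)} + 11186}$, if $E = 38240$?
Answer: $\frac{34902}{5917} \approx 5.8986$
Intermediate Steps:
$o = 31564$ ($o = 14822 + 16742 = 31564$)
$R{\left(r \right)} = - r$ ($R{\left(r \right)} = r - 2 r = - r$)
$\frac{o + E}{- 162 R{\left(4 \right)} + 11186} = \frac{31564 + 38240}{- 162 \left(\left(-1\right) 4\right) + 11186} = \frac{69804}{\left(-162\right) \left(-4\right) + 11186} = \frac{69804}{648 + 11186} = \frac{69804}{11834} = 69804 \cdot \frac{1}{11834} = \frac{34902}{5917}$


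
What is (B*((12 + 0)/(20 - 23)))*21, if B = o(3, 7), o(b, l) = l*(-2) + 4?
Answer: 840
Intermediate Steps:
o(b, l) = 4 - 2*l (o(b, l) = -2*l + 4 = 4 - 2*l)
B = -10 (B = 4 - 2*7 = 4 - 14 = -10)
(B*((12 + 0)/(20 - 23)))*21 = -10*(12 + 0)/(20 - 23)*21 = -120/(-3)*21 = -120*(-1)/3*21 = -10*(-4)*21 = 40*21 = 840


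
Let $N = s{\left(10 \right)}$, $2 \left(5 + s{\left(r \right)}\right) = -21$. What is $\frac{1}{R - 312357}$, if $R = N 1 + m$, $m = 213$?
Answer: $- \frac{2}{624319} \approx -3.2035 \cdot 10^{-6}$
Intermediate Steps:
$s{\left(r \right)} = - \frac{31}{2}$ ($s{\left(r \right)} = -5 + \frac{1}{2} \left(-21\right) = -5 - \frac{21}{2} = - \frac{31}{2}$)
$N = - \frac{31}{2} \approx -15.5$
$R = \frac{395}{2}$ ($R = \left(- \frac{31}{2}\right) 1 + 213 = - \frac{31}{2} + 213 = \frac{395}{2} \approx 197.5$)
$\frac{1}{R - 312357} = \frac{1}{\frac{395}{2} - 312357} = \frac{1}{- \frac{624319}{2}} = - \frac{2}{624319}$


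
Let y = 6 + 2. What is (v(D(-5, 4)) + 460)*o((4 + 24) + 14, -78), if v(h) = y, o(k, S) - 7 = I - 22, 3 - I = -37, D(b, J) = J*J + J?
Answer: 11700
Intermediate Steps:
D(b, J) = J + J² (D(b, J) = J² + J = J + J²)
I = 40 (I = 3 - 1*(-37) = 3 + 37 = 40)
o(k, S) = 25 (o(k, S) = 7 + (40 - 22) = 7 + 18 = 25)
y = 8
v(h) = 8
(v(D(-5, 4)) + 460)*o((4 + 24) + 14, -78) = (8 + 460)*25 = 468*25 = 11700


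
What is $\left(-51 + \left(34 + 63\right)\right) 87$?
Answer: $4002$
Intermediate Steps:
$\left(-51 + \left(34 + 63\right)\right) 87 = \left(-51 + 97\right) 87 = 46 \cdot 87 = 4002$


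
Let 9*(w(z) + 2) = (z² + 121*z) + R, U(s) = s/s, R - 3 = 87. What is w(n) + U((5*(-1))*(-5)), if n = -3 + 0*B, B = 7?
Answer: -91/3 ≈ -30.333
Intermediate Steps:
R = 90 (R = 3 + 87 = 90)
n = -3 (n = -3 + 0*7 = -3 + 0 = -3)
U(s) = 1
w(z) = 8 + z²/9 + 121*z/9 (w(z) = -2 + ((z² + 121*z) + 90)/9 = -2 + (90 + z² + 121*z)/9 = -2 + (10 + z²/9 + 121*z/9) = 8 + z²/9 + 121*z/9)
w(n) + U((5*(-1))*(-5)) = (8 + (⅑)*(-3)² + (121/9)*(-3)) + 1 = (8 + (⅑)*9 - 121/3) + 1 = (8 + 1 - 121/3) + 1 = -94/3 + 1 = -91/3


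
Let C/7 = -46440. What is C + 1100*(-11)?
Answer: -337180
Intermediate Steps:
C = -325080 (C = 7*(-46440) = -325080)
C + 1100*(-11) = -325080 + 1100*(-11) = -325080 - 12100 = -337180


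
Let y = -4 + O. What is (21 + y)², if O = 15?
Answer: 1024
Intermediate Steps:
y = 11 (y = -4 + 15 = 11)
(21 + y)² = (21 + 11)² = 32² = 1024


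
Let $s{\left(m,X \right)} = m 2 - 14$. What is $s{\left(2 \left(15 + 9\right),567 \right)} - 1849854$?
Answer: $-1849772$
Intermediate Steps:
$s{\left(m,X \right)} = -14 + 2 m$ ($s{\left(m,X \right)} = 2 m - 14 = -14 + 2 m$)
$s{\left(2 \left(15 + 9\right),567 \right)} - 1849854 = \left(-14 + 2 \cdot 2 \left(15 + 9\right)\right) - 1849854 = \left(-14 + 2 \cdot 2 \cdot 24\right) - 1849854 = \left(-14 + 2 \cdot 48\right) - 1849854 = \left(-14 + 96\right) - 1849854 = 82 - 1849854 = -1849772$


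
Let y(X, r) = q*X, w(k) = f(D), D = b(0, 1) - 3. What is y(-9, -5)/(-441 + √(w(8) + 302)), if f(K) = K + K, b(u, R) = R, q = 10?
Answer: 39690/194183 + 90*√298/194183 ≈ 0.21240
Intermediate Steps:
D = -2 (D = 1 - 3 = -2)
f(K) = 2*K
w(k) = -4 (w(k) = 2*(-2) = -4)
y(X, r) = 10*X
y(-9, -5)/(-441 + √(w(8) + 302)) = (10*(-9))/(-441 + √(-4 + 302)) = -90/(-441 + √298)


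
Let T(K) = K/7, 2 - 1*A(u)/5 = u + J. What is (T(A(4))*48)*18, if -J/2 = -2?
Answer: -25920/7 ≈ -3702.9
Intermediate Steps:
J = 4 (J = -2*(-2) = 4)
A(u) = -10 - 5*u (A(u) = 10 - 5*(u + 4) = 10 - 5*(4 + u) = 10 + (-20 - 5*u) = -10 - 5*u)
T(K) = K/7 (T(K) = K*(1/7) = K/7)
(T(A(4))*48)*18 = (((-10 - 5*4)/7)*48)*18 = (((-10 - 20)/7)*48)*18 = (((1/7)*(-30))*48)*18 = -30/7*48*18 = -1440/7*18 = -25920/7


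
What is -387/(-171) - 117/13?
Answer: -128/19 ≈ -6.7368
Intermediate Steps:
-387/(-171) - 117/13 = -387*(-1/171) - 117*1/13 = 43/19 - 9 = -128/19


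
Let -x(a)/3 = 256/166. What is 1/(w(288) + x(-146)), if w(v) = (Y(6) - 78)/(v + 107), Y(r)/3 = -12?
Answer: -32785/161142 ≈ -0.20345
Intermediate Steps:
x(a) = -384/83 (x(a) = -768/166 = -3*128/83 = -384/83)
Y(r) = -36 (Y(r) = 3*(-12) = -36)
w(v) = -114/(107 + v) (w(v) = (-36 - 78)/(v + 107) = -114/(107 + v))
1/(w(288) + x(-146)) = 1/(-114/(107 + 288) - 384/83) = 1/(-114/395 - 384/83) = 1/(-161142/32785) = -32785/161142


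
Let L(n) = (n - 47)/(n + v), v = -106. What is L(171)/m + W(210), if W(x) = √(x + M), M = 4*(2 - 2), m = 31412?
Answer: 31/510445 + √210 ≈ 14.491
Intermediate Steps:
M = 0 (M = 4*0 = 0)
L(n) = (-47 + n)/(-106 + n) (L(n) = (n - 47)/(n - 106) = (-47 + n)/(-106 + n))
W(x) = √x (W(x) = √(x + 0) = √x)
L(171)/m + W(210) = ((-47 + 171)/(-106 + 171))/31412 + √210 = (124/65)*(1/31412) + √210 = 31/510445 + √210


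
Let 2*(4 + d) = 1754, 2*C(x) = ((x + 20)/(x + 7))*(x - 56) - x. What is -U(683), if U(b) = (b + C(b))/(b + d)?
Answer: -304017/715760 ≈ -0.42475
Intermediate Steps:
C(x) = -x/2 + (-56 + x)*(20 + x)/(2*(7 + x)) (C(x) = (((x + 20)/(x + 7))*(x - 56) - x)/2 = (((20 + x)/(7 + x))*(-56 + x) - x)/2 = ((-56 + x)*(20 + x)/(7 + x) - x)/2 = (-x + (-56 + x)*(20 + x)/(7 + x))/2 = -x/2 + (-56 + x)*(20 + x)/(2*(7 + x)))
d = 873 (d = -4 + (½)*1754 = -4 + 877 = 873)
U(b) = (b + (-1120 - 43*b)/(2*(7 + b)))/(873 + b) (U(b) = (b + (-1120 - 43*b)/(2*(7 + b)))/(b + 873) = (b + (-1120 - 43*b)/(2*(7 + b)))/(873 + b))
-U(683) = -(-560 - 43/2*683 + 683*(7 + 683))/((7 + 683)*(873 + 683)) = -(-560 - 29369/2 + 683*690)/(690*1556) = -(-560 - 29369/2 + 471270)/(690*1556) = -912051/(690*1556*2) = -1*304017/715760 = -304017/715760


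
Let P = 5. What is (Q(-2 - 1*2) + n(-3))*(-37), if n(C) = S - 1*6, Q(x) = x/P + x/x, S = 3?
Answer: 518/5 ≈ 103.60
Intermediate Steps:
Q(x) = 1 + x/5 (Q(x) = x/5 + x/x = x*(⅕) + 1 = x/5 + 1 = 1 + x/5)
n(C) = -3 (n(C) = 3 - 1*6 = 3 - 6 = -3)
(Q(-2 - 1*2) + n(-3))*(-37) = ((1 + (-2 - 1*2)/5) - 3)*(-37) = ((1 + (-2 - 2)/5) - 3)*(-37) = ((1 + (⅕)*(-4)) - 3)*(-37) = ((1 - ⅘) - 3)*(-37) = (⅕ - 3)*(-37) = -14/5*(-37) = 518/5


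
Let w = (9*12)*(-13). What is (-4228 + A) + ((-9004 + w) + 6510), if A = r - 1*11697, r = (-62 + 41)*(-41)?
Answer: -18962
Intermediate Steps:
r = 861 (r = -21*(-41) = 861)
w = -1404 (w = 108*(-13) = -1404)
A = -10836 (A = 861 - 1*11697 = 861 - 11697 = -10836)
(-4228 + A) + ((-9004 + w) + 6510) = (-4228 - 10836) + ((-9004 - 1404) + 6510) = -15064 + (-10408 + 6510) = -15064 - 3898 = -18962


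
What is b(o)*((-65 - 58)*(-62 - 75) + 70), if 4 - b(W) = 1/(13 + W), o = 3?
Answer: 1066023/16 ≈ 66627.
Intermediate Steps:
b(W) = 4 - 1/(13 + W)
b(o)*((-65 - 58)*(-62 - 75) + 70) = ((51 + 4*3)/(13 + 3))*((-65 - 58)*(-62 - 75) + 70) = ((51 + 12)/16)*(-123*(-137) + 70) = ((1/16)*63)*(16851 + 70) = (63/16)*16921 = 1066023/16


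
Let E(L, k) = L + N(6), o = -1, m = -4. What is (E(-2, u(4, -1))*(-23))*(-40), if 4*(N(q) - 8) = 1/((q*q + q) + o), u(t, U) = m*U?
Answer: 226550/41 ≈ 5525.6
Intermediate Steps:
u(t, U) = -4*U
N(q) = 8 + 1/(4*(-1 + q + q²)) (N(q) = 8 + 1/(4*((q*q + q) - 1)) = 8 + 1/(4*((q² + q) - 1)) = 8 + 1/(4*((q + q²) - 1)) = 8 + 1/(4*(-1 + q + q²)))
E(L, k) = 1313/164 + L (E(L, k) = L + (-31/4 + 8*6 + 8*6²)/(-1 + 6 + 6²) = L + (-31/4 + 48 + 8*36)/(-1 + 6 + 36) = L + (-31/4 + 48 + 288)/41 = L + (1/41)*(1313/4) = L + 1313/164 = 1313/164 + L)
(E(-2, u(4, -1))*(-23))*(-40) = ((1313/164 - 2)*(-23))*(-40) = ((985/164)*(-23))*(-40) = -22655/164*(-40) = 226550/41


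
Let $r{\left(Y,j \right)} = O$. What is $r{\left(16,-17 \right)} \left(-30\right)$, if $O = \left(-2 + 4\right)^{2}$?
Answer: $-120$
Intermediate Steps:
$O = 4$ ($O = 2^{2} = 4$)
$r{\left(Y,j \right)} = 4$
$r{\left(16,-17 \right)} \left(-30\right) = 4 \left(-30\right) = -120$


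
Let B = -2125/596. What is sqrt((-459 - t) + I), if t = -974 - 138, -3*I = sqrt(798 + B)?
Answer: sqrt(521901108 - 25926*sqrt(83887))/894 ≈ 25.369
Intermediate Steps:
B = -2125/596 (B = -2125*1/596 = -2125/596 ≈ -3.5654)
I = -29*sqrt(83887)/894 (I = -sqrt(798 - 2125/596)/3 = -29*sqrt(83887)/894 ≈ -9.3952)
t = -1112
sqrt((-459 - t) + I) = sqrt((-459 - 1*(-1112)) - 29*sqrt(83887)/894) = sqrt((-459 + 1112) - 29*sqrt(83887)/894) = sqrt(653 - 29*sqrt(83887)/894)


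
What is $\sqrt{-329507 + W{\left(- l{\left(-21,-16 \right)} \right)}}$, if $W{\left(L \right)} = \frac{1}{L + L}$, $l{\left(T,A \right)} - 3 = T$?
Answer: $\frac{i \sqrt{11862251}}{6} \approx 574.03 i$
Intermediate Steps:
$l{\left(T,A \right)} = 3 + T$
$W{\left(L \right)} = \frac{1}{2 L}$
$\sqrt{-329507 + W{\left(- l{\left(-21,-16 \right)} \right)}} = \sqrt{-329507 + \frac{1}{2 \left(- (3 - 21)\right)}} = \sqrt{-329507 + \frac{1}{2 \left(\left(-1\right) \left(-18\right)\right)}} = \sqrt{-329507 + \frac{1}{2 \cdot 18}} = \sqrt{-329507 + \frac{1}{2} \cdot \frac{1}{18}} = \sqrt{-329507 + \frac{1}{36}} = \sqrt{- \frac{11862251}{36}} = \frac{i \sqrt{11862251}}{6}$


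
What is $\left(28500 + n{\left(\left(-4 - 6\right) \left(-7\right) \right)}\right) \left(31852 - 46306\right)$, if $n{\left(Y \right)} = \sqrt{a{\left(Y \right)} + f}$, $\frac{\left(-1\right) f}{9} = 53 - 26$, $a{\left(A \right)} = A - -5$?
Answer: $-411939000 - 28908 i \sqrt{42} \approx -4.1194 \cdot 10^{8} - 1.8735 \cdot 10^{5} i$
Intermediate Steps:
$a{\left(A \right)} = 5 + A$ ($a{\left(A \right)} = A + 5 = 5 + A$)
$f = -243$ ($f = - 9 \left(53 - 26\right) = \left(-9\right) 27 = -243$)
$n{\left(Y \right)} = \sqrt{-238 + Y}$ ($n{\left(Y \right)} = \sqrt{\left(5 + Y\right) - 243} = \sqrt{-238 + Y}$)
$\left(28500 + n{\left(\left(-4 - 6\right) \left(-7\right) \right)}\right) \left(31852 - 46306\right) = \left(28500 + \sqrt{-238 + \left(-4 - 6\right) \left(-7\right)}\right) \left(31852 - 46306\right) = \left(28500 + \sqrt{-238 - -70}\right) \left(-14454\right) = \left(28500 + \sqrt{-238 + 70}\right) \left(-14454\right) = \left(28500 + \sqrt{-168}\right) \left(-14454\right) = \left(28500 + 2 i \sqrt{42}\right) \left(-14454\right) = -411939000 - 28908 i \sqrt{42}$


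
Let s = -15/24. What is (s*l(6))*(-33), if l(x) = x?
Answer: 495/4 ≈ 123.75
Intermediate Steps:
s = -5/8 (s = -15*1/24 = -5/8 ≈ -0.62500)
(s*l(6))*(-33) = -5/8*6*(-33) = -15/4*(-33) = 495/4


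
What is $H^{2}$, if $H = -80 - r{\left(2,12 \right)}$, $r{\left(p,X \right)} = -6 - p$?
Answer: $5184$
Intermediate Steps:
$H = -72$ ($H = -80 - \left(-6 - 2\right) = -80 - -8 = -80 + 8 = -72$)
$H^{2} = \left(-72\right)^{2} = 5184$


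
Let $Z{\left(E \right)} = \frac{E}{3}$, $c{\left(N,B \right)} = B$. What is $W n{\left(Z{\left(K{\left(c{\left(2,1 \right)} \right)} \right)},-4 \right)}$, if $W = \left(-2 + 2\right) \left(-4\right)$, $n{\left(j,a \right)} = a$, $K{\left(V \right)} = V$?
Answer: $0$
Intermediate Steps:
$Z{\left(E \right)} = \frac{E}{3}$ ($Z{\left(E \right)} = E \frac{1}{3} = \frac{E}{3}$)
$W = 0$ ($W = 0 \left(-4\right) = 0$)
$W n{\left(Z{\left(K{\left(c{\left(2,1 \right)} \right)} \right)},-4 \right)} = 0 \left(-4\right) = 0$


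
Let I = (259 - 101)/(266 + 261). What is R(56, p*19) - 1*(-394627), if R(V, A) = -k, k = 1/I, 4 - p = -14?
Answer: 62350539/158 ≈ 3.9462e+5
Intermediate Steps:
p = 18 (p = 4 - 1*(-14) = 4 + 14 = 18)
I = 158/527 ≈ 0.29981
k = 527/158 (k = 1/(158/527) = 527/158 ≈ 3.3354)
R(V, A) = -527/158 (R(V, A) = -1*527/158 = -527/158)
R(56, p*19) - 1*(-394627) = -527/158 - 1*(-394627) = -527/158 + 394627 = 62350539/158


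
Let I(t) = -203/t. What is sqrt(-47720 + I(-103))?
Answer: I*sqrt(506240571)/103 ≈ 218.44*I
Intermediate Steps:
sqrt(-47720 + I(-103)) = sqrt(-47720 - 203/(-103)) = sqrt(-47720 - 203*(-1/103)) = sqrt(-47720 + 203/103) = sqrt(-4914957/103) = I*sqrt(506240571)/103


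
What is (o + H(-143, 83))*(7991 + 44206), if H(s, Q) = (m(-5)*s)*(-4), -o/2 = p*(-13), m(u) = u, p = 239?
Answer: 175068738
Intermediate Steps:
o = 6214 (o = -478*(-13) = -2*(-3107) = 6214)
H(s, Q) = 20*s (H(s, Q) = -5*s*(-4) = 20*s)
(o + H(-143, 83))*(7991 + 44206) = (6214 + 20*(-143))*(7991 + 44206) = (6214 - 2860)*52197 = 3354*52197 = 175068738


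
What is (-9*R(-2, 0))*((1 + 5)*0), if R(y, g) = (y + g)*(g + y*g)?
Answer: 0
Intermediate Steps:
R(y, g) = (g + y)*(g + g*y)
(-9*R(-2, 0))*((1 + 5)*0) = (-0*(0 - 2 + (-2)² + 0*(-2)))*((1 + 5)*0) = (-0*(0 - 2 + 4 + 0))*(6*0) = -0*2*0 = -9*0*0 = 0*0 = 0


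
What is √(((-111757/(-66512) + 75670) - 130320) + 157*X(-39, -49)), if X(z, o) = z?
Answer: I*√16802685532983/16628 ≈ 246.52*I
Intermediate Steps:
√(((-111757/(-66512) + 75670) - 130320) + 157*X(-39, -49)) = √(((-111757/(-66512) + 75670) - 130320) + 157*(-39)) = √(((-111757*(-1/66512) + 75670) - 130320) - 6123) = √(((111757/66512 + 75670) - 130320) - 6123) = √((5033074797/66512 - 130320) - 6123) = √(-3634769043/66512 - 6123) = √(-4042022019/66512) = I*√16802685532983/16628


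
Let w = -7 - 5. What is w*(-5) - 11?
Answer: 49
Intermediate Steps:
w = -12
w*(-5) - 11 = -12*(-5) - 11 = 60 - 11 = 49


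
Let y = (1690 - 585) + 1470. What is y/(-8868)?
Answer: -2575/8868 ≈ -0.29037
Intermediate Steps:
y = 2575 (y = 1105 + 1470 = 2575)
y/(-8868) = 2575/(-8868) = 2575*(-1/8868) = -2575/8868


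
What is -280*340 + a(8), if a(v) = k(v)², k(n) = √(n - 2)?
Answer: -95194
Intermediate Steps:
k(n) = √(-2 + n)
a(v) = -2 + v (a(v) = (√(-2 + v))² = -2 + v)
-280*340 + a(8) = -280*340 + (-2 + 8) = -95200 + 6 = -95194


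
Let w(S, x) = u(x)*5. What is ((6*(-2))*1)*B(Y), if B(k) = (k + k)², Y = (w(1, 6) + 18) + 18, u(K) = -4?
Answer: -12288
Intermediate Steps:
w(S, x) = -20 (w(S, x) = -4*5 = -20)
Y = 16 (Y = (-20 + 18) + 18 = -2 + 18 = 16)
B(k) = 4*k² (B(k) = (2*k)² = 4*k²)
((6*(-2))*1)*B(Y) = ((6*(-2))*1)*(4*16²) = (-12*1)*(4*256) = -12*1024 = -12288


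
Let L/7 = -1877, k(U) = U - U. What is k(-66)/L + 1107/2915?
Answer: 1107/2915 ≈ 0.37976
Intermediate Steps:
k(U) = 0
L = -13139 (L = 7*(-1877) = -13139)
k(-66)/L + 1107/2915 = 0/(-13139) + 1107/2915 = 0*(-1/13139) + 1107*(1/2915) = 0 + 1107/2915 = 1107/2915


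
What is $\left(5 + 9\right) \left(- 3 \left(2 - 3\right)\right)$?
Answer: $42$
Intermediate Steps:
$\left(5 + 9\right) \left(- 3 \left(2 - 3\right)\right) = 14 \left(\left(-3\right) \left(-1\right)\right) = 14 \cdot 3 = 42$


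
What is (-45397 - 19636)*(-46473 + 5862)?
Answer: 2641055163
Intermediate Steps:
(-45397 - 19636)*(-46473 + 5862) = -65033*(-40611) = 2641055163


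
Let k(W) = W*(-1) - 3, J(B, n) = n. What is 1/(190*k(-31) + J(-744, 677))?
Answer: 1/5997 ≈ 0.00016675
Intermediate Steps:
k(W) = -3 - W (k(W) = -W - 3 = -3 - W)
1/(190*k(-31) + J(-744, 677)) = 1/(190*(-3 - 1*(-31)) + 677) = 1/(190*(-3 + 31) + 677) = 1/(190*28 + 677) = 1/(5320 + 677) = 1/5997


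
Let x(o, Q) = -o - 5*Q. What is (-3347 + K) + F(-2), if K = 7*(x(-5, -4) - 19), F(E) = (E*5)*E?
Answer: -3285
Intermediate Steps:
F(E) = 5*E² (F(E) = (5*E)*E = 5*E²)
K = 42 (K = 7*((-1*(-5) - 5*(-4)) - 19) = 7*((5 + 20) - 19) = 7*(25 - 19) = 7*6 = 42)
(-3347 + K) + F(-2) = (-3347 + 42) + 5*(-2)² = -3305 + 5*4 = -3305 + 20 = -3285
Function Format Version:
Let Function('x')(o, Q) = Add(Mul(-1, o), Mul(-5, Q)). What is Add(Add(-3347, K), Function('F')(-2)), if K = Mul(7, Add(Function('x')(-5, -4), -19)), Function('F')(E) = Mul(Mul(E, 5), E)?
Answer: -3285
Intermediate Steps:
Function('F')(E) = Mul(5, Pow(E, 2)) (Function('F')(E) = Mul(Mul(5, E), E) = Mul(5, Pow(E, 2)))
K = 42 (K = Mul(7, Add(Add(Mul(-1, -5), Mul(-5, -4)), -19)) = Mul(7, Add(Add(5, 20), -19)) = Mul(7, Add(25, -19)) = Mul(7, 6) = 42)
Add(Add(-3347, K), Function('F')(-2)) = Add(Add(-3347, 42), Mul(5, Pow(-2, 2))) = Add(-3305, Mul(5, 4)) = Add(-3305, 20) = -3285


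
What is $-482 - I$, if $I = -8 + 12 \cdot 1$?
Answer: $-486$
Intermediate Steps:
$I = 4$ ($I = -8 + 12 = 4$)
$-482 - I = -482 - 4 = -486$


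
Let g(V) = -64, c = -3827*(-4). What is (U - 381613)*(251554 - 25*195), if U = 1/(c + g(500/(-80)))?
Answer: -38783996242857/412 ≈ -9.4136e+10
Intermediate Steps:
c = 15308
U = 1/15244 (U = 1/(15308 - 64) = 1/15244 ≈ 6.5600e-5)
(U - 381613)*(251554 - 25*195) = (1/15244 - 381613)*(251554 - 25*195) = -5817308571*(251554 - 4875)/15244 = -5817308571/15244*246679 = -38783996242857/412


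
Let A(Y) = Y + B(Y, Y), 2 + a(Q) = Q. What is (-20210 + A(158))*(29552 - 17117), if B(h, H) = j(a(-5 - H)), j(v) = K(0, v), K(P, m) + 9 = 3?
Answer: -249421230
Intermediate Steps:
a(Q) = -2 + Q
K(P, m) = -6 (K(P, m) = -9 + 3 = -6)
j(v) = -6
B(h, H) = -6
A(Y) = -6 + Y (A(Y) = Y - 6 = -6 + Y)
(-20210 + A(158))*(29552 - 17117) = (-20210 + (-6 + 158))*(29552 - 17117) = (-20210 + 152)*12435 = -20058*12435 = -249421230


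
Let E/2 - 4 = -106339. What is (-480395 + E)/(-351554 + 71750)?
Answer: 693065/279804 ≈ 2.4770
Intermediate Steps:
E = -212670 (E = 8 + 2*(-106339) = 8 - 212678 = -212670)
(-480395 + E)/(-351554 + 71750) = (-480395 - 212670)/(-351554 + 71750) = -693065/(-279804) = -693065*(-1/279804) = 693065/279804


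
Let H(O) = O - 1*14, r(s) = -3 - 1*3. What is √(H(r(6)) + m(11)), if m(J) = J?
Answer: 3*I ≈ 3.0*I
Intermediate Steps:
r(s) = -6 (r(s) = -3 - 3 = -6)
H(O) = -14 + O (H(O) = O - 14 = -14 + O)
√(H(r(6)) + m(11)) = √((-14 - 6) + 11) = √(-20 + 11) = √(-9) = 3*I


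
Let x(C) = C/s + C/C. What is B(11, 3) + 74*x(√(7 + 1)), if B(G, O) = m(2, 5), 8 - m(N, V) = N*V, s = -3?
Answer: 72 - 148*√2/3 ≈ 2.2321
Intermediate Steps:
m(N, V) = 8 - N*V
x(C) = 1 - C/3 (x(C) = C/(-3) + C/C = C*(-⅓) + 1 = -C/3 + 1 = 1 - C/3)
B(G, O) = -2 (B(G, O) = 8 - 1*2*5 = 8 - 10 = -2)
B(11, 3) + 74*x(√(7 + 1)) = -2 + 74*(1 - √(7 + 1)/3) = -2 + 74*(1 - 2*√2/3) = -2 + (74 - 148*√2/3) = 72 - 148*√2/3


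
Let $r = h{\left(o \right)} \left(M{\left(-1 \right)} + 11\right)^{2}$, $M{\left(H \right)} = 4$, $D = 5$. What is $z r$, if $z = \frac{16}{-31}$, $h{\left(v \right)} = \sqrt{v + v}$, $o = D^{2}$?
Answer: $- \frac{18000 \sqrt{2}}{31} \approx -821.16$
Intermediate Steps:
$o = 25$ ($o = 5^{2} = 25$)
$h{\left(v \right)} = \sqrt{2} \sqrt{v}$ ($h{\left(v \right)} = \sqrt{2 v} = \sqrt{2} \sqrt{v}$)
$z = - \frac{16}{31}$ ($z = 16 \left(- \frac{1}{31}\right) = - \frac{16}{31} \approx -0.51613$)
$r = 1125 \sqrt{2}$ ($r = \sqrt{2} \sqrt{25} \left(4 + 11\right)^{2} = \sqrt{2} \cdot 5 \cdot 15^{2} = 5 \sqrt{2} \cdot 225 = 1125 \sqrt{2} \approx 1591.0$)
$z r = - \frac{16 \cdot 1125 \sqrt{2}}{31} = - \frac{18000 \sqrt{2}}{31}$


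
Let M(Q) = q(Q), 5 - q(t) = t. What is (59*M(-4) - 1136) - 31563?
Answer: -32168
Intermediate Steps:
q(t) = 5 - t
M(Q) = 5 - Q
(59*M(-4) - 1136) - 31563 = (59*(5 - 1*(-4)) - 1136) - 31563 = (59*(5 + 4) - 1136) - 31563 = (59*9 - 1136) - 31563 = (531 - 1136) - 31563 = -605 - 31563 = -32168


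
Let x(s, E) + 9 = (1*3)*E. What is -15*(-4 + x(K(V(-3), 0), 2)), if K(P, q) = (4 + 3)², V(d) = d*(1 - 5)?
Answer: 105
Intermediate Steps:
V(d) = -4*d (V(d) = d*(-4) = -4*d)
K(P, q) = 49 (K(P, q) = 7² = 49)
x(s, E) = -9 + 3*E (x(s, E) = -9 + (1*3)*E = -9 + 3*E)
-15*(-4 + x(K(V(-3), 0), 2)) = -15*(-4 + (-9 + 3*2)) = -15*(-4 + (-9 + 6)) = -15*(-4 - 3) = -15*(-7) = 105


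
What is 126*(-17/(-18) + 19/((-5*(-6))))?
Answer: 994/5 ≈ 198.80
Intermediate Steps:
126*(-17/(-18) + 19/((-5*(-6)))) = 126*(-17*(-1/18) + 19/30) = 126*(17/18 + 19*(1/30)) = 126*(17/18 + 19/30) = 126*(71/45) = 994/5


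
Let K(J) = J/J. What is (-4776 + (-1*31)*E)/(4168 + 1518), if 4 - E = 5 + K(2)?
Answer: -2357/2843 ≈ -0.82905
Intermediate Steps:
K(J) = 1
E = -2 (E = 4 - (5 + 1) = 4 - 1*6 = 4 - 6 = -2)
(-4776 + (-1*31)*E)/(4168 + 1518) = (-4776 - 1*31*(-2))/(4168 + 1518) = (-4776 - 31*(-2))/5686 = (-4776 + 62)*(1/5686) = -4714*1/5686 = -2357/2843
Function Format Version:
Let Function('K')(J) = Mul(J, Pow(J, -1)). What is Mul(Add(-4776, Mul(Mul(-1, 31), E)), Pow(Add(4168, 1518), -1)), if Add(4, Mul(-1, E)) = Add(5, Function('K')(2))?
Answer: Rational(-2357, 2843) ≈ -0.82905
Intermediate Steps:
Function('K')(J) = 1
E = -2 (E = Add(4, Mul(-1, Add(5, 1))) = Add(4, Mul(-1, 6)) = Add(4, -6) = -2)
Mul(Add(-4776, Mul(Mul(-1, 31), E)), Pow(Add(4168, 1518), -1)) = Mul(Add(-4776, Mul(Mul(-1, 31), -2)), Pow(Add(4168, 1518), -1)) = Mul(Add(-4776, Mul(-31, -2)), Pow(5686, -1)) = Mul(Add(-4776, 62), Rational(1, 5686)) = Mul(-4714, Rational(1, 5686)) = Rational(-2357, 2843)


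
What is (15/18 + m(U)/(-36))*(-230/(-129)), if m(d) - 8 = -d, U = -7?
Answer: 575/774 ≈ 0.74289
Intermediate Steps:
m(d) = 8 - d
(15/18 + m(U)/(-36))*(-230/(-129)) = (15/18 + (8 - 1*(-7))/(-36))*(-230/(-129)) = (15*(1/18) + (8 + 7)*(-1/36))*(-230*(-1/129)) = (⅚ + 15*(-1/36))*(230/129) = (⅚ - 5/12)*(230/129) = (5/12)*(230/129) = 575/774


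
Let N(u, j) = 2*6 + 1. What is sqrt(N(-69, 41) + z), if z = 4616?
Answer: sqrt(4629) ≈ 68.037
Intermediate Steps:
N(u, j) = 13 (N(u, j) = 12 + 1 = 13)
sqrt(N(-69, 41) + z) = sqrt(13 + 4616) = sqrt(4629)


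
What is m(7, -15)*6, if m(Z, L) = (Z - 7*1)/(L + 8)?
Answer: 0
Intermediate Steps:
m(Z, L) = (-7 + Z)/(8 + L) (m(Z, L) = (Z - 7)/(8 + L) = (-7 + Z)/(8 + L))
m(7, -15)*6 = ((-7 + 7)/(8 - 15))*6 = (0/(-7))*6 = -⅐*0*6 = 0*6 = 0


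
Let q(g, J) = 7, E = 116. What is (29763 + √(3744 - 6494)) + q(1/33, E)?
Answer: 29770 + 5*I*√110 ≈ 29770.0 + 52.44*I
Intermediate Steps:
(29763 + √(3744 - 6494)) + q(1/33, E) = (29763 + √(3744 - 6494)) + 7 = (29763 + √(-2750)) + 7 = (29763 + 5*I*√110) + 7 = 29770 + 5*I*√110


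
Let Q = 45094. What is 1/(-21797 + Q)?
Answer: 1/23297 ≈ 4.2924e-5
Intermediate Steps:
1/(-21797 + Q) = 1/(-21797 + 45094) = 1/23297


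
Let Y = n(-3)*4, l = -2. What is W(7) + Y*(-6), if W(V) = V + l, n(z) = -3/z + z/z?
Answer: -43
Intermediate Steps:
n(z) = 1 - 3/z (n(z) = -3/z + 1 = 1 - 3/z)
W(V) = -2 + V (W(V) = V - 2 = -2 + V)
Y = 8 (Y = ((-3 - 3)/(-3))*4 = -1/3*(-6)*4 = 2*4 = 8)
W(7) + Y*(-6) = (-2 + 7) + 8*(-6) = 5 - 48 = -43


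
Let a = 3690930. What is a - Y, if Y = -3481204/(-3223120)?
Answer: 2974076705099/805780 ≈ 3.6909e+6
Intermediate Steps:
Y = 870301/805780 (Y = -3481204*(-1/3223120) = 870301/805780 ≈ 1.0801)
a - Y = 3690930 - 1*870301/805780 = 3690930 - 870301/805780 = 2974076705099/805780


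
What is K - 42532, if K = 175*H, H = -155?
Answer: -69657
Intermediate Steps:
K = -27125 (K = 175*(-155) = -27125)
K - 42532 = -27125 - 42532 = -69657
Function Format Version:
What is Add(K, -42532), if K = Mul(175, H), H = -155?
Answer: -69657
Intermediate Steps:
K = -27125 (K = Mul(175, -155) = -27125)
Add(K, -42532) = Add(-27125, -42532) = -69657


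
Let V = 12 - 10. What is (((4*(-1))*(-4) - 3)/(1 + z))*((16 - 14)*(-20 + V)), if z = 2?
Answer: -156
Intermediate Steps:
V = 2
(((4*(-1))*(-4) - 3)/(1 + z))*((16 - 14)*(-20 + V)) = (((4*(-1))*(-4) - 3)/(1 + 2))*((16 - 14)*(-20 + 2)) = ((-4*(-4) - 3)/3)*(2*(-18)) = ((16 - 3)*(⅓))*(-36) = (13*(⅓))*(-36) = (13/3)*(-36) = -156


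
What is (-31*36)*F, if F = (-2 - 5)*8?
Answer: 62496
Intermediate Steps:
F = -56 (F = -7*8 = -56)
(-31*36)*F = -31*36*(-56) = -1116*(-56) = 62496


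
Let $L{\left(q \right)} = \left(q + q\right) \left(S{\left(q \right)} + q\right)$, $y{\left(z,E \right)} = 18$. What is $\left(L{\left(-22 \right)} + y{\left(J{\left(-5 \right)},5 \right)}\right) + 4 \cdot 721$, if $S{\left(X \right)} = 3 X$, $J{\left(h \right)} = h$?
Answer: $6774$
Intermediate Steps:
$L{\left(q \right)} = 8 q^{2}$ ($L{\left(q \right)} = \left(q + q\right) \left(3 q + q\right) = 2 q 4 q = 8 q^{2}$)
$\left(L{\left(-22 \right)} + y{\left(J{\left(-5 \right)},5 \right)}\right) + 4 \cdot 721 = \left(8 \left(-22\right)^{2} + 18\right) + 4 \cdot 721 = \left(8 \cdot 484 + 18\right) + 2884 = \left(3872 + 18\right) + 2884 = 3890 + 2884 = 6774$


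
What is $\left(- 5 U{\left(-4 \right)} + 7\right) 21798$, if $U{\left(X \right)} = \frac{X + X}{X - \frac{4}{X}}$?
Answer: $-138054$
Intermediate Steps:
$U{\left(X \right)} = \frac{2 X}{X - \frac{4}{X}}$
$\left(- 5 U{\left(-4 \right)} + 7\right) 21798 = \left(- 5 \frac{2 \left(-4\right)^{2}}{-4 + \left(-4\right)^{2}} + 7\right) 21798 = \left(- 5 \cdot 2 \cdot 16 \frac{1}{-4 + 16} + 7\right) 21798 = \left(- 5 \cdot 2 \cdot 16 \cdot \frac{1}{12} + 7\right) 21798 = \left(\left(-5\right) \frac{8}{3} + 7\right) 21798 = \left(- \frac{40}{3} + 7\right) 21798 = \left(- \frac{19}{3}\right) 21798 = -138054$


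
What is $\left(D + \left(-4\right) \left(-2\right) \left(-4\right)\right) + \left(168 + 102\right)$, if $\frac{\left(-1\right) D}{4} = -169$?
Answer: $914$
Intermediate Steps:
$D = 676$ ($D = \left(-4\right) \left(-169\right) = 676$)
$\left(D + \left(-4\right) \left(-2\right) \left(-4\right)\right) + \left(168 + 102\right) = \left(676 + \left(-4\right) \left(-2\right) \left(-4\right)\right) + \left(168 + 102\right) = \left(676 + 8 \left(-4\right)\right) + 270 = \left(676 - 32\right) + 270 = 644 + 270 = 914$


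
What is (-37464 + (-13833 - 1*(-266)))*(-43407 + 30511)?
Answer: 658095776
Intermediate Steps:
(-37464 + (-13833 - 1*(-266)))*(-43407 + 30511) = (-37464 + (-13833 + 266))*(-12896) = (-37464 - 13567)*(-12896) = -51031*(-12896) = 658095776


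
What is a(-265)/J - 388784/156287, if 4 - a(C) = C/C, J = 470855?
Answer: -183060421459/73588515385 ≈ -2.4876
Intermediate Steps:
a(C) = 3 (a(C) = 4 - C/C = 4 - 1*1 = 4 - 1 = 3)
a(-265)/J - 388784/156287 = 3/470855 - 388784/156287 = -183060421459/73588515385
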